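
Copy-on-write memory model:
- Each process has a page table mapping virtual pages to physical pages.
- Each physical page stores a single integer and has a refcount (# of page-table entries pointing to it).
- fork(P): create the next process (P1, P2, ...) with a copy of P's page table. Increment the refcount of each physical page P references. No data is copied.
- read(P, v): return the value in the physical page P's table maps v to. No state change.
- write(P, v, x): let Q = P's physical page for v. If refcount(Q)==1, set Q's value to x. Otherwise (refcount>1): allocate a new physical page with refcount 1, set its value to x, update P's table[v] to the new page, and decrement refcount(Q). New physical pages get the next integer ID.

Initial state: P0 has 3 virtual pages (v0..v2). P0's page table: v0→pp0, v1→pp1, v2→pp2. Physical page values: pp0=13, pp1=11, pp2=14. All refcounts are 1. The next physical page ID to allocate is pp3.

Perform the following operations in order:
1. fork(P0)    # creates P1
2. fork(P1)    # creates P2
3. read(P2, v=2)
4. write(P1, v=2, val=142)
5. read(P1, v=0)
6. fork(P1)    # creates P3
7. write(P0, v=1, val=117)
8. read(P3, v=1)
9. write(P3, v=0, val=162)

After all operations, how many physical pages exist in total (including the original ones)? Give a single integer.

Op 1: fork(P0) -> P1. 3 ppages; refcounts: pp0:2 pp1:2 pp2:2
Op 2: fork(P1) -> P2. 3 ppages; refcounts: pp0:3 pp1:3 pp2:3
Op 3: read(P2, v2) -> 14. No state change.
Op 4: write(P1, v2, 142). refcount(pp2)=3>1 -> COPY to pp3. 4 ppages; refcounts: pp0:3 pp1:3 pp2:2 pp3:1
Op 5: read(P1, v0) -> 13. No state change.
Op 6: fork(P1) -> P3. 4 ppages; refcounts: pp0:4 pp1:4 pp2:2 pp3:2
Op 7: write(P0, v1, 117). refcount(pp1)=4>1 -> COPY to pp4. 5 ppages; refcounts: pp0:4 pp1:3 pp2:2 pp3:2 pp4:1
Op 8: read(P3, v1) -> 11. No state change.
Op 9: write(P3, v0, 162). refcount(pp0)=4>1 -> COPY to pp5. 6 ppages; refcounts: pp0:3 pp1:3 pp2:2 pp3:2 pp4:1 pp5:1

Answer: 6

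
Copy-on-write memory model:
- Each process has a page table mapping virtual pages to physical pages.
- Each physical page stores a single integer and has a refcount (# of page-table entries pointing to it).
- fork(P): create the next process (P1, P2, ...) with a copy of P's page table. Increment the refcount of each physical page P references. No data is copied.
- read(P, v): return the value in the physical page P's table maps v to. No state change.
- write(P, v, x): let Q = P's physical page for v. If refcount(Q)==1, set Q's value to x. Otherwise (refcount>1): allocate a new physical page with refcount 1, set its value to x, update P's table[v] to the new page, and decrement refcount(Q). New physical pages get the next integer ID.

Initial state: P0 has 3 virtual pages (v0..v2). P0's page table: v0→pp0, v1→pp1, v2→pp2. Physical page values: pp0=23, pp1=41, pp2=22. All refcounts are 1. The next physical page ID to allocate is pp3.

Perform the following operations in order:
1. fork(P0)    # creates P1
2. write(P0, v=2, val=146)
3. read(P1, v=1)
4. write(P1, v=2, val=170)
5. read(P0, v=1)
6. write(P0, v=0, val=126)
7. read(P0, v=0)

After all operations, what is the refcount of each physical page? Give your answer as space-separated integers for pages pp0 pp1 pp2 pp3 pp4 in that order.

Op 1: fork(P0) -> P1. 3 ppages; refcounts: pp0:2 pp1:2 pp2:2
Op 2: write(P0, v2, 146). refcount(pp2)=2>1 -> COPY to pp3. 4 ppages; refcounts: pp0:2 pp1:2 pp2:1 pp3:1
Op 3: read(P1, v1) -> 41. No state change.
Op 4: write(P1, v2, 170). refcount(pp2)=1 -> write in place. 4 ppages; refcounts: pp0:2 pp1:2 pp2:1 pp3:1
Op 5: read(P0, v1) -> 41. No state change.
Op 6: write(P0, v0, 126). refcount(pp0)=2>1 -> COPY to pp4. 5 ppages; refcounts: pp0:1 pp1:2 pp2:1 pp3:1 pp4:1
Op 7: read(P0, v0) -> 126. No state change.

Answer: 1 2 1 1 1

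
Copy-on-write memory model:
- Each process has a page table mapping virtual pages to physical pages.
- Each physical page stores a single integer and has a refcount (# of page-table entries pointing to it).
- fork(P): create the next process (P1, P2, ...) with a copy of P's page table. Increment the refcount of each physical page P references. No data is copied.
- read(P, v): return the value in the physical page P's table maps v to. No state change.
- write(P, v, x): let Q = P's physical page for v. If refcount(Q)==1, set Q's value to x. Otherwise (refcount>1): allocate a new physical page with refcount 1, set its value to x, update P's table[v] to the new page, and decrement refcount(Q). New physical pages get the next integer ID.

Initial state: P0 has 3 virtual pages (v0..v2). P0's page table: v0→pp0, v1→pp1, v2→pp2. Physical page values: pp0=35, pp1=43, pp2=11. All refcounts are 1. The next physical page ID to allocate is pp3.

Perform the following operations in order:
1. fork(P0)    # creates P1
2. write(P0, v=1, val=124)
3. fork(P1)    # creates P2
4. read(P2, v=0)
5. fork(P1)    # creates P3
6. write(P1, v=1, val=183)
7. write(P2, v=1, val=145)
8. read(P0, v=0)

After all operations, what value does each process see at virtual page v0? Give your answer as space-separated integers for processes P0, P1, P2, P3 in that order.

Answer: 35 35 35 35

Derivation:
Op 1: fork(P0) -> P1. 3 ppages; refcounts: pp0:2 pp1:2 pp2:2
Op 2: write(P0, v1, 124). refcount(pp1)=2>1 -> COPY to pp3. 4 ppages; refcounts: pp0:2 pp1:1 pp2:2 pp3:1
Op 3: fork(P1) -> P2. 4 ppages; refcounts: pp0:3 pp1:2 pp2:3 pp3:1
Op 4: read(P2, v0) -> 35. No state change.
Op 5: fork(P1) -> P3. 4 ppages; refcounts: pp0:4 pp1:3 pp2:4 pp3:1
Op 6: write(P1, v1, 183). refcount(pp1)=3>1 -> COPY to pp4. 5 ppages; refcounts: pp0:4 pp1:2 pp2:4 pp3:1 pp4:1
Op 7: write(P2, v1, 145). refcount(pp1)=2>1 -> COPY to pp5. 6 ppages; refcounts: pp0:4 pp1:1 pp2:4 pp3:1 pp4:1 pp5:1
Op 8: read(P0, v0) -> 35. No state change.
P0: v0 -> pp0 = 35
P1: v0 -> pp0 = 35
P2: v0 -> pp0 = 35
P3: v0 -> pp0 = 35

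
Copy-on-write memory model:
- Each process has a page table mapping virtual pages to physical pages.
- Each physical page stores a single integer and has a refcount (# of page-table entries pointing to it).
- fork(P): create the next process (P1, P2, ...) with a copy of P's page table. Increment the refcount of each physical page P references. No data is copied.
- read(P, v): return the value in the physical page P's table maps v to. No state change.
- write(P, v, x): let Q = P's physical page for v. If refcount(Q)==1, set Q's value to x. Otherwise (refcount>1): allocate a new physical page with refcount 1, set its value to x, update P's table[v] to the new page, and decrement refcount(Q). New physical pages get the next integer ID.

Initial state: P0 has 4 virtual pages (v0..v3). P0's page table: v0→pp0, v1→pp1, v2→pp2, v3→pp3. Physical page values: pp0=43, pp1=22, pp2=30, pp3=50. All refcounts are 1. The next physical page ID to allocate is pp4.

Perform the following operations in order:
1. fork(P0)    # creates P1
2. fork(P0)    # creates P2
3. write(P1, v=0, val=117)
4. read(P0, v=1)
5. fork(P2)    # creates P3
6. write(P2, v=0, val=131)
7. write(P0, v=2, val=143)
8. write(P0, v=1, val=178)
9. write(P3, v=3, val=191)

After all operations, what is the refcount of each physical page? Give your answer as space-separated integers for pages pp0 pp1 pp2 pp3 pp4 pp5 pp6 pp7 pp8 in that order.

Answer: 2 3 3 3 1 1 1 1 1

Derivation:
Op 1: fork(P0) -> P1. 4 ppages; refcounts: pp0:2 pp1:2 pp2:2 pp3:2
Op 2: fork(P0) -> P2. 4 ppages; refcounts: pp0:3 pp1:3 pp2:3 pp3:3
Op 3: write(P1, v0, 117). refcount(pp0)=3>1 -> COPY to pp4. 5 ppages; refcounts: pp0:2 pp1:3 pp2:3 pp3:3 pp4:1
Op 4: read(P0, v1) -> 22. No state change.
Op 5: fork(P2) -> P3. 5 ppages; refcounts: pp0:3 pp1:4 pp2:4 pp3:4 pp4:1
Op 6: write(P2, v0, 131). refcount(pp0)=3>1 -> COPY to pp5. 6 ppages; refcounts: pp0:2 pp1:4 pp2:4 pp3:4 pp4:1 pp5:1
Op 7: write(P0, v2, 143). refcount(pp2)=4>1 -> COPY to pp6. 7 ppages; refcounts: pp0:2 pp1:4 pp2:3 pp3:4 pp4:1 pp5:1 pp6:1
Op 8: write(P0, v1, 178). refcount(pp1)=4>1 -> COPY to pp7. 8 ppages; refcounts: pp0:2 pp1:3 pp2:3 pp3:4 pp4:1 pp5:1 pp6:1 pp7:1
Op 9: write(P3, v3, 191). refcount(pp3)=4>1 -> COPY to pp8. 9 ppages; refcounts: pp0:2 pp1:3 pp2:3 pp3:3 pp4:1 pp5:1 pp6:1 pp7:1 pp8:1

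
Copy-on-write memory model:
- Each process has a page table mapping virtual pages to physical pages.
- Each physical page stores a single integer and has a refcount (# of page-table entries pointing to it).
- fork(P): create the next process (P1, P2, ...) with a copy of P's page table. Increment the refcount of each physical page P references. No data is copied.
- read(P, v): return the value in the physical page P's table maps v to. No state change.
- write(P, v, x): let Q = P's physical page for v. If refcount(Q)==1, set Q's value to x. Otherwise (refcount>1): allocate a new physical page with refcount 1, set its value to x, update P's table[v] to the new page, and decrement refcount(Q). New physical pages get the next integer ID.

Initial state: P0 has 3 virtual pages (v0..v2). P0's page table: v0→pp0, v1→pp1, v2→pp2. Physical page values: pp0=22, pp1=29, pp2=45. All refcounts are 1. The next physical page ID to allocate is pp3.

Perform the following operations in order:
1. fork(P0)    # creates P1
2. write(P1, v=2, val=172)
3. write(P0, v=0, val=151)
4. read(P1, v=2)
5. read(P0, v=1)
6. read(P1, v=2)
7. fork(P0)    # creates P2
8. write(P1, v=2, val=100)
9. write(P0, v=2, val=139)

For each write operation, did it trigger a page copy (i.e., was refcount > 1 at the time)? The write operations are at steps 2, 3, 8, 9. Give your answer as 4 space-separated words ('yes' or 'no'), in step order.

Op 1: fork(P0) -> P1. 3 ppages; refcounts: pp0:2 pp1:2 pp2:2
Op 2: write(P1, v2, 172). refcount(pp2)=2>1 -> COPY to pp3. 4 ppages; refcounts: pp0:2 pp1:2 pp2:1 pp3:1
Op 3: write(P0, v0, 151). refcount(pp0)=2>1 -> COPY to pp4. 5 ppages; refcounts: pp0:1 pp1:2 pp2:1 pp3:1 pp4:1
Op 4: read(P1, v2) -> 172. No state change.
Op 5: read(P0, v1) -> 29. No state change.
Op 6: read(P1, v2) -> 172. No state change.
Op 7: fork(P0) -> P2. 5 ppages; refcounts: pp0:1 pp1:3 pp2:2 pp3:1 pp4:2
Op 8: write(P1, v2, 100). refcount(pp3)=1 -> write in place. 5 ppages; refcounts: pp0:1 pp1:3 pp2:2 pp3:1 pp4:2
Op 9: write(P0, v2, 139). refcount(pp2)=2>1 -> COPY to pp5. 6 ppages; refcounts: pp0:1 pp1:3 pp2:1 pp3:1 pp4:2 pp5:1

yes yes no yes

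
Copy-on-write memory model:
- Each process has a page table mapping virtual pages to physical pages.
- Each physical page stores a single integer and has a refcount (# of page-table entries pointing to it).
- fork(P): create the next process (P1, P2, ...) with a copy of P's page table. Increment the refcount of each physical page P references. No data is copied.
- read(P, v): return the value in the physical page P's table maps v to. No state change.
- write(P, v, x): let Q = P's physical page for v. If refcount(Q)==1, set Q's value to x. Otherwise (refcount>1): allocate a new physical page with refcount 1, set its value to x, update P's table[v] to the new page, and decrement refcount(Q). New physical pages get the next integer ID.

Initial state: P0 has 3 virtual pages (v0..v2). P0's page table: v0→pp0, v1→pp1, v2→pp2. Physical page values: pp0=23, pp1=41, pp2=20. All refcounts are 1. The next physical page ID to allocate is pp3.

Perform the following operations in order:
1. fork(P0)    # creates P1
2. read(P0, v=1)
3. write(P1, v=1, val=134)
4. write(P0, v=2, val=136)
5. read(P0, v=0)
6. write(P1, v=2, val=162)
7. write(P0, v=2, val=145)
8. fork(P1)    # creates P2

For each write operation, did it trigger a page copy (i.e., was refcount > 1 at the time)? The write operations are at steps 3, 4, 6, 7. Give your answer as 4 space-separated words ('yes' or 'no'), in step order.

Op 1: fork(P0) -> P1. 3 ppages; refcounts: pp0:2 pp1:2 pp2:2
Op 2: read(P0, v1) -> 41. No state change.
Op 3: write(P1, v1, 134). refcount(pp1)=2>1 -> COPY to pp3. 4 ppages; refcounts: pp0:2 pp1:1 pp2:2 pp3:1
Op 4: write(P0, v2, 136). refcount(pp2)=2>1 -> COPY to pp4. 5 ppages; refcounts: pp0:2 pp1:1 pp2:1 pp3:1 pp4:1
Op 5: read(P0, v0) -> 23. No state change.
Op 6: write(P1, v2, 162). refcount(pp2)=1 -> write in place. 5 ppages; refcounts: pp0:2 pp1:1 pp2:1 pp3:1 pp4:1
Op 7: write(P0, v2, 145). refcount(pp4)=1 -> write in place. 5 ppages; refcounts: pp0:2 pp1:1 pp2:1 pp3:1 pp4:1
Op 8: fork(P1) -> P2. 5 ppages; refcounts: pp0:3 pp1:1 pp2:2 pp3:2 pp4:1

yes yes no no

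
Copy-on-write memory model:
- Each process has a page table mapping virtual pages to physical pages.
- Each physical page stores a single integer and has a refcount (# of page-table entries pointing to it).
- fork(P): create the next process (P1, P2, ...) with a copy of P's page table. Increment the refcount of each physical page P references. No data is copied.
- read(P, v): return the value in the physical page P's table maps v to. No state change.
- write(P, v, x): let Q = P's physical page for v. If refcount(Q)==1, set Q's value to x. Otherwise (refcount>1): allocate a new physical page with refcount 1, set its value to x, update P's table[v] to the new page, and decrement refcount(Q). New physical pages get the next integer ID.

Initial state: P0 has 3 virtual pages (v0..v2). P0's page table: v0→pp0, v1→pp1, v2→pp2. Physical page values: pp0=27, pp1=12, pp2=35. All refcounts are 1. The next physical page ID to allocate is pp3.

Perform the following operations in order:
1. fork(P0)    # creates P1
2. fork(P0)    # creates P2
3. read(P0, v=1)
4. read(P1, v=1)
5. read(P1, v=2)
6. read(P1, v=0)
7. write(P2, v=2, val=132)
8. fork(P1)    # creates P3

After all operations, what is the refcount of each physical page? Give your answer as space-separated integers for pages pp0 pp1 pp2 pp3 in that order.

Op 1: fork(P0) -> P1. 3 ppages; refcounts: pp0:2 pp1:2 pp2:2
Op 2: fork(P0) -> P2. 3 ppages; refcounts: pp0:3 pp1:3 pp2:3
Op 3: read(P0, v1) -> 12. No state change.
Op 4: read(P1, v1) -> 12. No state change.
Op 5: read(P1, v2) -> 35. No state change.
Op 6: read(P1, v0) -> 27. No state change.
Op 7: write(P2, v2, 132). refcount(pp2)=3>1 -> COPY to pp3. 4 ppages; refcounts: pp0:3 pp1:3 pp2:2 pp3:1
Op 8: fork(P1) -> P3. 4 ppages; refcounts: pp0:4 pp1:4 pp2:3 pp3:1

Answer: 4 4 3 1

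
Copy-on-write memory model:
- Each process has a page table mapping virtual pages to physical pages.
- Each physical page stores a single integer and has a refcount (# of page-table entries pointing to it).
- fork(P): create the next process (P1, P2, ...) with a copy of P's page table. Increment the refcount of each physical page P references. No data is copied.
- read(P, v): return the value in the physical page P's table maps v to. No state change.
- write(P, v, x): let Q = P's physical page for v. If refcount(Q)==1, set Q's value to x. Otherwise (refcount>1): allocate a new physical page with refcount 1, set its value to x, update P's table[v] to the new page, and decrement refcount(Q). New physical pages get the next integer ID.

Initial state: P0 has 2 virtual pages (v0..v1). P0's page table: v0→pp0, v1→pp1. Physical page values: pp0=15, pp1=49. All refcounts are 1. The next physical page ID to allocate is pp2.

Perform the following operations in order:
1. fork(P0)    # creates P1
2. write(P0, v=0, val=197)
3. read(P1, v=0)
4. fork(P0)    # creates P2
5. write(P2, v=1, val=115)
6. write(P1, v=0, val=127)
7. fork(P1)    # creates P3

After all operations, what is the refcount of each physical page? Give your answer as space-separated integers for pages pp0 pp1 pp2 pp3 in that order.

Answer: 2 3 2 1

Derivation:
Op 1: fork(P0) -> P1. 2 ppages; refcounts: pp0:2 pp1:2
Op 2: write(P0, v0, 197). refcount(pp0)=2>1 -> COPY to pp2. 3 ppages; refcounts: pp0:1 pp1:2 pp2:1
Op 3: read(P1, v0) -> 15. No state change.
Op 4: fork(P0) -> P2. 3 ppages; refcounts: pp0:1 pp1:3 pp2:2
Op 5: write(P2, v1, 115). refcount(pp1)=3>1 -> COPY to pp3. 4 ppages; refcounts: pp0:1 pp1:2 pp2:2 pp3:1
Op 6: write(P1, v0, 127). refcount(pp0)=1 -> write in place. 4 ppages; refcounts: pp0:1 pp1:2 pp2:2 pp3:1
Op 7: fork(P1) -> P3. 4 ppages; refcounts: pp0:2 pp1:3 pp2:2 pp3:1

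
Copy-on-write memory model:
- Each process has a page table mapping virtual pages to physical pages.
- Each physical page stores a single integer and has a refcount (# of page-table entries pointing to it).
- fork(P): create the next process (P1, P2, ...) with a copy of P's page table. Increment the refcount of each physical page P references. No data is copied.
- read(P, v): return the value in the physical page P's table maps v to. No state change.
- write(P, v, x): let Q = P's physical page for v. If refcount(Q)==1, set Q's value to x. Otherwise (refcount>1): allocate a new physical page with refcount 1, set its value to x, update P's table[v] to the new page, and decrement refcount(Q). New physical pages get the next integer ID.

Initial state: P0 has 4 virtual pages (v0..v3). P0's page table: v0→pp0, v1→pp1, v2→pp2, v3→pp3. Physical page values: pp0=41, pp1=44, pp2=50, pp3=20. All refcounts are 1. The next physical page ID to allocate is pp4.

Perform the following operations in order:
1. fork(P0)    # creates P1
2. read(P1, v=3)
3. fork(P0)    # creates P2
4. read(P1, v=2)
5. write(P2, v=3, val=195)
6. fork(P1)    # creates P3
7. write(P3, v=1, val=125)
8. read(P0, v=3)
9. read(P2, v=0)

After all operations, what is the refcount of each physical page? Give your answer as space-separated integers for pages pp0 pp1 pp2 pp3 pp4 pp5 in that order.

Answer: 4 3 4 3 1 1

Derivation:
Op 1: fork(P0) -> P1. 4 ppages; refcounts: pp0:2 pp1:2 pp2:2 pp3:2
Op 2: read(P1, v3) -> 20. No state change.
Op 3: fork(P0) -> P2. 4 ppages; refcounts: pp0:3 pp1:3 pp2:3 pp3:3
Op 4: read(P1, v2) -> 50. No state change.
Op 5: write(P2, v3, 195). refcount(pp3)=3>1 -> COPY to pp4. 5 ppages; refcounts: pp0:3 pp1:3 pp2:3 pp3:2 pp4:1
Op 6: fork(P1) -> P3. 5 ppages; refcounts: pp0:4 pp1:4 pp2:4 pp3:3 pp4:1
Op 7: write(P3, v1, 125). refcount(pp1)=4>1 -> COPY to pp5. 6 ppages; refcounts: pp0:4 pp1:3 pp2:4 pp3:3 pp4:1 pp5:1
Op 8: read(P0, v3) -> 20. No state change.
Op 9: read(P2, v0) -> 41. No state change.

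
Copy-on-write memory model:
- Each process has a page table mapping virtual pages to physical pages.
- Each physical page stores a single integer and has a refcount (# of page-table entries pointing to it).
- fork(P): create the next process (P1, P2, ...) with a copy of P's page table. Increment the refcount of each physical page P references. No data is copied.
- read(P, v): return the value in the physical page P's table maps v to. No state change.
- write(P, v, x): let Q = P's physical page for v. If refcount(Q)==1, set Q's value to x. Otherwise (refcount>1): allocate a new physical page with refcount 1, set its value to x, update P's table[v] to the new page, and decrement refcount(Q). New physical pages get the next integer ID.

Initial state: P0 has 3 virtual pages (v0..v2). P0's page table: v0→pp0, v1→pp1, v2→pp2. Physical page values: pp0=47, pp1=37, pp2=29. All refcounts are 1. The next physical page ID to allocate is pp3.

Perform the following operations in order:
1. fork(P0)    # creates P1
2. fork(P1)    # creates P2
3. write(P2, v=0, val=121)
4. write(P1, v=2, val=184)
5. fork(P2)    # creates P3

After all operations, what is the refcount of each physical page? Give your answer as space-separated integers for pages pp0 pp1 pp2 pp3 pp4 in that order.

Answer: 2 4 3 2 1

Derivation:
Op 1: fork(P0) -> P1. 3 ppages; refcounts: pp0:2 pp1:2 pp2:2
Op 2: fork(P1) -> P2. 3 ppages; refcounts: pp0:3 pp1:3 pp2:3
Op 3: write(P2, v0, 121). refcount(pp0)=3>1 -> COPY to pp3. 4 ppages; refcounts: pp0:2 pp1:3 pp2:3 pp3:1
Op 4: write(P1, v2, 184). refcount(pp2)=3>1 -> COPY to pp4. 5 ppages; refcounts: pp0:2 pp1:3 pp2:2 pp3:1 pp4:1
Op 5: fork(P2) -> P3. 5 ppages; refcounts: pp0:2 pp1:4 pp2:3 pp3:2 pp4:1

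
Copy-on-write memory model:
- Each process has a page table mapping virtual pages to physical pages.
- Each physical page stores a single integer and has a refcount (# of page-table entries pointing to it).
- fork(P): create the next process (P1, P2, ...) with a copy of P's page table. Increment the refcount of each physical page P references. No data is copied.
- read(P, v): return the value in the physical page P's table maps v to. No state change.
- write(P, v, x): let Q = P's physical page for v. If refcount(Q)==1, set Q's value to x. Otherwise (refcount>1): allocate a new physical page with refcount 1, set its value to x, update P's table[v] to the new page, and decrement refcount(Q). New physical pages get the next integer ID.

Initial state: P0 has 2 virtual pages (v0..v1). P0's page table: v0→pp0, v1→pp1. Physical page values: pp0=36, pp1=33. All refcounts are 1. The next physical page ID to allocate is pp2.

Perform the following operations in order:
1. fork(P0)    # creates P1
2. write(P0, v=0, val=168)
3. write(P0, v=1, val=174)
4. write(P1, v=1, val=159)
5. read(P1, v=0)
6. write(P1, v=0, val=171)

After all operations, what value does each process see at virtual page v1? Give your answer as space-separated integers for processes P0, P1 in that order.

Op 1: fork(P0) -> P1. 2 ppages; refcounts: pp0:2 pp1:2
Op 2: write(P0, v0, 168). refcount(pp0)=2>1 -> COPY to pp2. 3 ppages; refcounts: pp0:1 pp1:2 pp2:1
Op 3: write(P0, v1, 174). refcount(pp1)=2>1 -> COPY to pp3. 4 ppages; refcounts: pp0:1 pp1:1 pp2:1 pp3:1
Op 4: write(P1, v1, 159). refcount(pp1)=1 -> write in place. 4 ppages; refcounts: pp0:1 pp1:1 pp2:1 pp3:1
Op 5: read(P1, v0) -> 36. No state change.
Op 6: write(P1, v0, 171). refcount(pp0)=1 -> write in place. 4 ppages; refcounts: pp0:1 pp1:1 pp2:1 pp3:1
P0: v1 -> pp3 = 174
P1: v1 -> pp1 = 159

Answer: 174 159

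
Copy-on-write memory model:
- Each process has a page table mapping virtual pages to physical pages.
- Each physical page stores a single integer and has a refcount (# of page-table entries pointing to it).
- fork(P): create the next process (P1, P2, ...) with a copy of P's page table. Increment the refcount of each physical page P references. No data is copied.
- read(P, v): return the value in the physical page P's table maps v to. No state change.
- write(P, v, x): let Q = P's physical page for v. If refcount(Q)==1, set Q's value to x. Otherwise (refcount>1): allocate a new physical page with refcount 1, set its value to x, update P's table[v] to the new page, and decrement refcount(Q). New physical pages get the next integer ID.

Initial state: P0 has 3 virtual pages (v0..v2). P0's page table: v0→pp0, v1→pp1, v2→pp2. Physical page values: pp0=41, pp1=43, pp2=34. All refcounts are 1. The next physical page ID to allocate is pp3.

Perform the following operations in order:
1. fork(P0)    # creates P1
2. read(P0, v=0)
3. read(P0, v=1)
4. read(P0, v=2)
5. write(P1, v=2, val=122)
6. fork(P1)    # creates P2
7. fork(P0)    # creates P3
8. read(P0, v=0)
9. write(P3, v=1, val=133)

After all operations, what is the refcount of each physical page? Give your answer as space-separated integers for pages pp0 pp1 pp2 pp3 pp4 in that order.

Answer: 4 3 2 2 1

Derivation:
Op 1: fork(P0) -> P1. 3 ppages; refcounts: pp0:2 pp1:2 pp2:2
Op 2: read(P0, v0) -> 41. No state change.
Op 3: read(P0, v1) -> 43. No state change.
Op 4: read(P0, v2) -> 34. No state change.
Op 5: write(P1, v2, 122). refcount(pp2)=2>1 -> COPY to pp3. 4 ppages; refcounts: pp0:2 pp1:2 pp2:1 pp3:1
Op 6: fork(P1) -> P2. 4 ppages; refcounts: pp0:3 pp1:3 pp2:1 pp3:2
Op 7: fork(P0) -> P3. 4 ppages; refcounts: pp0:4 pp1:4 pp2:2 pp3:2
Op 8: read(P0, v0) -> 41. No state change.
Op 9: write(P3, v1, 133). refcount(pp1)=4>1 -> COPY to pp4. 5 ppages; refcounts: pp0:4 pp1:3 pp2:2 pp3:2 pp4:1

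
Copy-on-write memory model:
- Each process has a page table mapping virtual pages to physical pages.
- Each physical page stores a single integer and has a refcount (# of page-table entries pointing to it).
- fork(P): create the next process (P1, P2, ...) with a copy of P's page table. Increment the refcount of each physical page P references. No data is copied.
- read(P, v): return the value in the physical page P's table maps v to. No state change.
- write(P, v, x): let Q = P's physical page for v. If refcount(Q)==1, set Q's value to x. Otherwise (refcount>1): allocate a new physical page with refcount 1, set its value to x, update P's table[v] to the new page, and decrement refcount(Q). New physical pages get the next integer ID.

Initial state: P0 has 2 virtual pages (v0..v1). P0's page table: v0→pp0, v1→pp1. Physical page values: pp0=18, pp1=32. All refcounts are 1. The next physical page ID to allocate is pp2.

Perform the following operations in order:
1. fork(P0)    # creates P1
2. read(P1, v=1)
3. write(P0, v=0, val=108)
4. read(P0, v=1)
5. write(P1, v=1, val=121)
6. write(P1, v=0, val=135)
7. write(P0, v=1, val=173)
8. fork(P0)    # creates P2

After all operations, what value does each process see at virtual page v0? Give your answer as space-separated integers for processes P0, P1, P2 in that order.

Op 1: fork(P0) -> P1. 2 ppages; refcounts: pp0:2 pp1:2
Op 2: read(P1, v1) -> 32. No state change.
Op 3: write(P0, v0, 108). refcount(pp0)=2>1 -> COPY to pp2. 3 ppages; refcounts: pp0:1 pp1:2 pp2:1
Op 4: read(P0, v1) -> 32. No state change.
Op 5: write(P1, v1, 121). refcount(pp1)=2>1 -> COPY to pp3. 4 ppages; refcounts: pp0:1 pp1:1 pp2:1 pp3:1
Op 6: write(P1, v0, 135). refcount(pp0)=1 -> write in place. 4 ppages; refcounts: pp0:1 pp1:1 pp2:1 pp3:1
Op 7: write(P0, v1, 173). refcount(pp1)=1 -> write in place. 4 ppages; refcounts: pp0:1 pp1:1 pp2:1 pp3:1
Op 8: fork(P0) -> P2. 4 ppages; refcounts: pp0:1 pp1:2 pp2:2 pp3:1
P0: v0 -> pp2 = 108
P1: v0 -> pp0 = 135
P2: v0 -> pp2 = 108

Answer: 108 135 108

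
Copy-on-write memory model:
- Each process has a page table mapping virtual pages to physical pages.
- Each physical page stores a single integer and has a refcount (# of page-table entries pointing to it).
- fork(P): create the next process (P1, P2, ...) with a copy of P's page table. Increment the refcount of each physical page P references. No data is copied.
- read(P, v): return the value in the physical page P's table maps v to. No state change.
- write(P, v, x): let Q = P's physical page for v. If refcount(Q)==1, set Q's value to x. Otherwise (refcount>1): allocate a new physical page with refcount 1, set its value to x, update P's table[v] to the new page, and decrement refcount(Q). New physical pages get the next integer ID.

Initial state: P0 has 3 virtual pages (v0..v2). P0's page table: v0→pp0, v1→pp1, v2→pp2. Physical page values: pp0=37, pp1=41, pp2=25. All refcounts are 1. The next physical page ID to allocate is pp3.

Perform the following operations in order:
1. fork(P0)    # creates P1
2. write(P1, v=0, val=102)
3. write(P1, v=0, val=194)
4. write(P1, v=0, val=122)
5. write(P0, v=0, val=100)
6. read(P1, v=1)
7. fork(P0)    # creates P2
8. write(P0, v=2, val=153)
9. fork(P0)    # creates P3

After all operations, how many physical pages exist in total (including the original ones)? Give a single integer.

Answer: 5

Derivation:
Op 1: fork(P0) -> P1. 3 ppages; refcounts: pp0:2 pp1:2 pp2:2
Op 2: write(P1, v0, 102). refcount(pp0)=2>1 -> COPY to pp3. 4 ppages; refcounts: pp0:1 pp1:2 pp2:2 pp3:1
Op 3: write(P1, v0, 194). refcount(pp3)=1 -> write in place. 4 ppages; refcounts: pp0:1 pp1:2 pp2:2 pp3:1
Op 4: write(P1, v0, 122). refcount(pp3)=1 -> write in place. 4 ppages; refcounts: pp0:1 pp1:2 pp2:2 pp3:1
Op 5: write(P0, v0, 100). refcount(pp0)=1 -> write in place. 4 ppages; refcounts: pp0:1 pp1:2 pp2:2 pp3:1
Op 6: read(P1, v1) -> 41. No state change.
Op 7: fork(P0) -> P2. 4 ppages; refcounts: pp0:2 pp1:3 pp2:3 pp3:1
Op 8: write(P0, v2, 153). refcount(pp2)=3>1 -> COPY to pp4. 5 ppages; refcounts: pp0:2 pp1:3 pp2:2 pp3:1 pp4:1
Op 9: fork(P0) -> P3. 5 ppages; refcounts: pp0:3 pp1:4 pp2:2 pp3:1 pp4:2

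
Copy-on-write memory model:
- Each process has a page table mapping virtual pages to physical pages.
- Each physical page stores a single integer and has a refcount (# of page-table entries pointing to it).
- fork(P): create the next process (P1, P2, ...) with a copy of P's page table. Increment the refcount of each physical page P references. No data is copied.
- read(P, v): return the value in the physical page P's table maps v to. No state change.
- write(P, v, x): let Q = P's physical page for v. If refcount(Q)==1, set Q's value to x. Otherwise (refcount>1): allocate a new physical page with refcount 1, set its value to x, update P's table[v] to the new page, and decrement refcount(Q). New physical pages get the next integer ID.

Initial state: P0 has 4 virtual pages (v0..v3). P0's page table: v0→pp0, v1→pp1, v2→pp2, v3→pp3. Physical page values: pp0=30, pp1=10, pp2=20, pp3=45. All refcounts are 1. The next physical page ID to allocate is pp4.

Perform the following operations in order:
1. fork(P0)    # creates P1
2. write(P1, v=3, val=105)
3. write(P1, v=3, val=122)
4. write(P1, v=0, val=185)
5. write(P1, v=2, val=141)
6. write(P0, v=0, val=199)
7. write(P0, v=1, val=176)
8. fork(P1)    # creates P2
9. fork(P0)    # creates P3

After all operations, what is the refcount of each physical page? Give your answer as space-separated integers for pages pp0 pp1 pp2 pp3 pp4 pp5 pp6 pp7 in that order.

Answer: 2 2 2 2 2 2 2 2

Derivation:
Op 1: fork(P0) -> P1. 4 ppages; refcounts: pp0:2 pp1:2 pp2:2 pp3:2
Op 2: write(P1, v3, 105). refcount(pp3)=2>1 -> COPY to pp4. 5 ppages; refcounts: pp0:2 pp1:2 pp2:2 pp3:1 pp4:1
Op 3: write(P1, v3, 122). refcount(pp4)=1 -> write in place. 5 ppages; refcounts: pp0:2 pp1:2 pp2:2 pp3:1 pp4:1
Op 4: write(P1, v0, 185). refcount(pp0)=2>1 -> COPY to pp5. 6 ppages; refcounts: pp0:1 pp1:2 pp2:2 pp3:1 pp4:1 pp5:1
Op 5: write(P1, v2, 141). refcount(pp2)=2>1 -> COPY to pp6. 7 ppages; refcounts: pp0:1 pp1:2 pp2:1 pp3:1 pp4:1 pp5:1 pp6:1
Op 6: write(P0, v0, 199). refcount(pp0)=1 -> write in place. 7 ppages; refcounts: pp0:1 pp1:2 pp2:1 pp3:1 pp4:1 pp5:1 pp6:1
Op 7: write(P0, v1, 176). refcount(pp1)=2>1 -> COPY to pp7. 8 ppages; refcounts: pp0:1 pp1:1 pp2:1 pp3:1 pp4:1 pp5:1 pp6:1 pp7:1
Op 8: fork(P1) -> P2. 8 ppages; refcounts: pp0:1 pp1:2 pp2:1 pp3:1 pp4:2 pp5:2 pp6:2 pp7:1
Op 9: fork(P0) -> P3. 8 ppages; refcounts: pp0:2 pp1:2 pp2:2 pp3:2 pp4:2 pp5:2 pp6:2 pp7:2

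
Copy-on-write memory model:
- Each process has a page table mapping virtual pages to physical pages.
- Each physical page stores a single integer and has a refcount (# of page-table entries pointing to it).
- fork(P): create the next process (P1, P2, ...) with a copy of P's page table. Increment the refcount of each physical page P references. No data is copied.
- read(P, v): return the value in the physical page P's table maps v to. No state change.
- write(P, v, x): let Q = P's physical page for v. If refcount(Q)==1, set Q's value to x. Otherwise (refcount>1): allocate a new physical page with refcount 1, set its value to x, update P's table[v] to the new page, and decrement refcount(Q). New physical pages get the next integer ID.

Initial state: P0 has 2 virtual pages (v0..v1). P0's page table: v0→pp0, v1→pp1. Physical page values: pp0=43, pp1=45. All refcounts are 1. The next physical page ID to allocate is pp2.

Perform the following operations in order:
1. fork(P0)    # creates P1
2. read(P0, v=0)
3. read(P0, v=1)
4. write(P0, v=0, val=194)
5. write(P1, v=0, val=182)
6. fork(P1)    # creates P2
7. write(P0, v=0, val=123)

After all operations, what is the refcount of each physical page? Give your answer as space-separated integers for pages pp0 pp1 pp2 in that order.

Answer: 2 3 1

Derivation:
Op 1: fork(P0) -> P1. 2 ppages; refcounts: pp0:2 pp1:2
Op 2: read(P0, v0) -> 43. No state change.
Op 3: read(P0, v1) -> 45. No state change.
Op 4: write(P0, v0, 194). refcount(pp0)=2>1 -> COPY to pp2. 3 ppages; refcounts: pp0:1 pp1:2 pp2:1
Op 5: write(P1, v0, 182). refcount(pp0)=1 -> write in place. 3 ppages; refcounts: pp0:1 pp1:2 pp2:1
Op 6: fork(P1) -> P2. 3 ppages; refcounts: pp0:2 pp1:3 pp2:1
Op 7: write(P0, v0, 123). refcount(pp2)=1 -> write in place. 3 ppages; refcounts: pp0:2 pp1:3 pp2:1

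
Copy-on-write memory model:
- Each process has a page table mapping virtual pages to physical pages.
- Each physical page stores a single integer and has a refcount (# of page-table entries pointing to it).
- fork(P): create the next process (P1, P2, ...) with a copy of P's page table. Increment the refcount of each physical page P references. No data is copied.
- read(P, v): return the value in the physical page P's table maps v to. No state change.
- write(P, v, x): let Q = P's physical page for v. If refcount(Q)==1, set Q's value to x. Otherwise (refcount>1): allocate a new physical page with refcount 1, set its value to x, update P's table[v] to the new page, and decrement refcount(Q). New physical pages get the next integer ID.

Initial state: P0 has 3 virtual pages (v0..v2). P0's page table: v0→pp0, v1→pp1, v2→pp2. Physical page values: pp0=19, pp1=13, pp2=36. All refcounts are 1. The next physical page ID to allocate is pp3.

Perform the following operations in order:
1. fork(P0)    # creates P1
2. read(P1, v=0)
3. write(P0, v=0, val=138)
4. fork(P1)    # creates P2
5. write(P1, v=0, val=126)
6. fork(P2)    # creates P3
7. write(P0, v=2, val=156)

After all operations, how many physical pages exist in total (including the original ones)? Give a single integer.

Answer: 6

Derivation:
Op 1: fork(P0) -> P1. 3 ppages; refcounts: pp0:2 pp1:2 pp2:2
Op 2: read(P1, v0) -> 19. No state change.
Op 3: write(P0, v0, 138). refcount(pp0)=2>1 -> COPY to pp3. 4 ppages; refcounts: pp0:1 pp1:2 pp2:2 pp3:1
Op 4: fork(P1) -> P2. 4 ppages; refcounts: pp0:2 pp1:3 pp2:3 pp3:1
Op 5: write(P1, v0, 126). refcount(pp0)=2>1 -> COPY to pp4. 5 ppages; refcounts: pp0:1 pp1:3 pp2:3 pp3:1 pp4:1
Op 6: fork(P2) -> P3. 5 ppages; refcounts: pp0:2 pp1:4 pp2:4 pp3:1 pp4:1
Op 7: write(P0, v2, 156). refcount(pp2)=4>1 -> COPY to pp5. 6 ppages; refcounts: pp0:2 pp1:4 pp2:3 pp3:1 pp4:1 pp5:1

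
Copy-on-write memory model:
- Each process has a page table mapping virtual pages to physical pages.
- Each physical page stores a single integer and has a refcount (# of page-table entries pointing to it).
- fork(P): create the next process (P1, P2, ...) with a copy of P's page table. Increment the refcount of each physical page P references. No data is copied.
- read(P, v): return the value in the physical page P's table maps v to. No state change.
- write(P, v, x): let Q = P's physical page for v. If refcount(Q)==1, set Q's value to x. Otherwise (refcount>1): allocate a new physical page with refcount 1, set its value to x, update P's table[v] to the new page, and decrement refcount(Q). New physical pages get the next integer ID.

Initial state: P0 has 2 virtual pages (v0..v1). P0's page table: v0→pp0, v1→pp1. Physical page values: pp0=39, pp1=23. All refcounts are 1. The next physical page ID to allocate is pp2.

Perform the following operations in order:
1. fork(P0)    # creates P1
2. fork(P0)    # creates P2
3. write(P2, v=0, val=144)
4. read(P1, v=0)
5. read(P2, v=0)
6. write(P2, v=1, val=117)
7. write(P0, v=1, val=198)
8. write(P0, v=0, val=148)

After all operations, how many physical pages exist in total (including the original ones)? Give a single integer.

Answer: 6

Derivation:
Op 1: fork(P0) -> P1. 2 ppages; refcounts: pp0:2 pp1:2
Op 2: fork(P0) -> P2. 2 ppages; refcounts: pp0:3 pp1:3
Op 3: write(P2, v0, 144). refcount(pp0)=3>1 -> COPY to pp2. 3 ppages; refcounts: pp0:2 pp1:3 pp2:1
Op 4: read(P1, v0) -> 39. No state change.
Op 5: read(P2, v0) -> 144. No state change.
Op 6: write(P2, v1, 117). refcount(pp1)=3>1 -> COPY to pp3. 4 ppages; refcounts: pp0:2 pp1:2 pp2:1 pp3:1
Op 7: write(P0, v1, 198). refcount(pp1)=2>1 -> COPY to pp4. 5 ppages; refcounts: pp0:2 pp1:1 pp2:1 pp3:1 pp4:1
Op 8: write(P0, v0, 148). refcount(pp0)=2>1 -> COPY to pp5. 6 ppages; refcounts: pp0:1 pp1:1 pp2:1 pp3:1 pp4:1 pp5:1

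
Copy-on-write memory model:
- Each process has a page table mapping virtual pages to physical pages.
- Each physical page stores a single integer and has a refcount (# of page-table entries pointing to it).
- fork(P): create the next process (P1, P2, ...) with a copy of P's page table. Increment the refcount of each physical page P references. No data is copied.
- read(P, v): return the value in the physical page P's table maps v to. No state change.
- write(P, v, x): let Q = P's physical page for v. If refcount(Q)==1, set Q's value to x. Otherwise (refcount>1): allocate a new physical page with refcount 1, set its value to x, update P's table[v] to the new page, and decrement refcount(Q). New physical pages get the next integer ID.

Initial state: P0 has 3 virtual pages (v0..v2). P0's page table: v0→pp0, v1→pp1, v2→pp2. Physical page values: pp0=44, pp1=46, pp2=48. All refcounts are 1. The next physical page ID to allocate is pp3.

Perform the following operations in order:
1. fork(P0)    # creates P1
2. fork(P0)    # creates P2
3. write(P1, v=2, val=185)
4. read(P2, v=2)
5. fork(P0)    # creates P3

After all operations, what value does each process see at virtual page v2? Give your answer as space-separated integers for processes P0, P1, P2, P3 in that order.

Answer: 48 185 48 48

Derivation:
Op 1: fork(P0) -> P1. 3 ppages; refcounts: pp0:2 pp1:2 pp2:2
Op 2: fork(P0) -> P2. 3 ppages; refcounts: pp0:3 pp1:3 pp2:3
Op 3: write(P1, v2, 185). refcount(pp2)=3>1 -> COPY to pp3. 4 ppages; refcounts: pp0:3 pp1:3 pp2:2 pp3:1
Op 4: read(P2, v2) -> 48. No state change.
Op 5: fork(P0) -> P3. 4 ppages; refcounts: pp0:4 pp1:4 pp2:3 pp3:1
P0: v2 -> pp2 = 48
P1: v2 -> pp3 = 185
P2: v2 -> pp2 = 48
P3: v2 -> pp2 = 48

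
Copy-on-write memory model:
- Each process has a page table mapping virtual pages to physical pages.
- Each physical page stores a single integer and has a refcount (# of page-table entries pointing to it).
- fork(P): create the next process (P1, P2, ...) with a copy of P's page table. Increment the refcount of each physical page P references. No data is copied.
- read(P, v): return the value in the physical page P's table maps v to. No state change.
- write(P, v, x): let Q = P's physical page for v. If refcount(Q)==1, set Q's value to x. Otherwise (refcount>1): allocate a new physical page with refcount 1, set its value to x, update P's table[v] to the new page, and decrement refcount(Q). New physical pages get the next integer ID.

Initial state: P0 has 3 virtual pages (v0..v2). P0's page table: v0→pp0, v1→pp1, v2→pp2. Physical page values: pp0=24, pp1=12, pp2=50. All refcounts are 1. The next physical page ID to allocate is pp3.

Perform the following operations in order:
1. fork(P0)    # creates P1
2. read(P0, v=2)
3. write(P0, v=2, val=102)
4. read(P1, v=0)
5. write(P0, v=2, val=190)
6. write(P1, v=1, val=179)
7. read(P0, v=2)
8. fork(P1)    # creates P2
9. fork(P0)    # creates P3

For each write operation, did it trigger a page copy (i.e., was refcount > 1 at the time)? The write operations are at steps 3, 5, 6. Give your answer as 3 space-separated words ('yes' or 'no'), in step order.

Op 1: fork(P0) -> P1. 3 ppages; refcounts: pp0:2 pp1:2 pp2:2
Op 2: read(P0, v2) -> 50. No state change.
Op 3: write(P0, v2, 102). refcount(pp2)=2>1 -> COPY to pp3. 4 ppages; refcounts: pp0:2 pp1:2 pp2:1 pp3:1
Op 4: read(P1, v0) -> 24. No state change.
Op 5: write(P0, v2, 190). refcount(pp3)=1 -> write in place. 4 ppages; refcounts: pp0:2 pp1:2 pp2:1 pp3:1
Op 6: write(P1, v1, 179). refcount(pp1)=2>1 -> COPY to pp4. 5 ppages; refcounts: pp0:2 pp1:1 pp2:1 pp3:1 pp4:1
Op 7: read(P0, v2) -> 190. No state change.
Op 8: fork(P1) -> P2. 5 ppages; refcounts: pp0:3 pp1:1 pp2:2 pp3:1 pp4:2
Op 9: fork(P0) -> P3. 5 ppages; refcounts: pp0:4 pp1:2 pp2:2 pp3:2 pp4:2

yes no yes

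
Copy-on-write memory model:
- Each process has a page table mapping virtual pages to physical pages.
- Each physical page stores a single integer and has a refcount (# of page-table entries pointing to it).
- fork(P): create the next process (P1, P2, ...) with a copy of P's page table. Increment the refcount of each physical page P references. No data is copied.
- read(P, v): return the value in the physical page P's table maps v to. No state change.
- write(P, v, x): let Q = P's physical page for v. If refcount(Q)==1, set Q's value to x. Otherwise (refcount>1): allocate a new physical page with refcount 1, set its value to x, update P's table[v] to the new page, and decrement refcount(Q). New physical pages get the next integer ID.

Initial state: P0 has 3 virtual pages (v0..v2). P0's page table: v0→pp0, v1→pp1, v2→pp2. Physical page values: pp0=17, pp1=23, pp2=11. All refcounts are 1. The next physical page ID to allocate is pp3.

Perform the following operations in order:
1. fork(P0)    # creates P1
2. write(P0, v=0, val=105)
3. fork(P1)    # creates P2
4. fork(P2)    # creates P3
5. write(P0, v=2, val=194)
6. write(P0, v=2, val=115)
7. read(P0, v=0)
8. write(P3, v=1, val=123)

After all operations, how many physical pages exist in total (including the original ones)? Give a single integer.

Answer: 6

Derivation:
Op 1: fork(P0) -> P1. 3 ppages; refcounts: pp0:2 pp1:2 pp2:2
Op 2: write(P0, v0, 105). refcount(pp0)=2>1 -> COPY to pp3. 4 ppages; refcounts: pp0:1 pp1:2 pp2:2 pp3:1
Op 3: fork(P1) -> P2. 4 ppages; refcounts: pp0:2 pp1:3 pp2:3 pp3:1
Op 4: fork(P2) -> P3. 4 ppages; refcounts: pp0:3 pp1:4 pp2:4 pp3:1
Op 5: write(P0, v2, 194). refcount(pp2)=4>1 -> COPY to pp4. 5 ppages; refcounts: pp0:3 pp1:4 pp2:3 pp3:1 pp4:1
Op 6: write(P0, v2, 115). refcount(pp4)=1 -> write in place. 5 ppages; refcounts: pp0:3 pp1:4 pp2:3 pp3:1 pp4:1
Op 7: read(P0, v0) -> 105. No state change.
Op 8: write(P3, v1, 123). refcount(pp1)=4>1 -> COPY to pp5. 6 ppages; refcounts: pp0:3 pp1:3 pp2:3 pp3:1 pp4:1 pp5:1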